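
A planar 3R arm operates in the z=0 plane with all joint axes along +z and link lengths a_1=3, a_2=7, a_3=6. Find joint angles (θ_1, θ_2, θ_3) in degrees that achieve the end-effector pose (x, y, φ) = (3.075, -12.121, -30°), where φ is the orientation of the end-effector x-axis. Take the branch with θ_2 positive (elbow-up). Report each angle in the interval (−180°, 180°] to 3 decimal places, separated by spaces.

wrist centre = target − a_3·(cos φ, sin φ) = (-2.1212, -9.1210)
cos θ_2 = (87.6919−3²−7²)/(2·3·7) = 0.7070; θ_2 = 45.0126° (elbow-up)
β = atan2(-9.1210,-2.1212) = -103.0918°; ψ = atan2(4.9508,7.9487) = 31.9168°
θ_1 = β − ψ = -135.0087°
θ_3 = φ − θ_1 − θ_2 = 59.9960° (wrapped to (-180°,180°])

-135.009 45.013 59.996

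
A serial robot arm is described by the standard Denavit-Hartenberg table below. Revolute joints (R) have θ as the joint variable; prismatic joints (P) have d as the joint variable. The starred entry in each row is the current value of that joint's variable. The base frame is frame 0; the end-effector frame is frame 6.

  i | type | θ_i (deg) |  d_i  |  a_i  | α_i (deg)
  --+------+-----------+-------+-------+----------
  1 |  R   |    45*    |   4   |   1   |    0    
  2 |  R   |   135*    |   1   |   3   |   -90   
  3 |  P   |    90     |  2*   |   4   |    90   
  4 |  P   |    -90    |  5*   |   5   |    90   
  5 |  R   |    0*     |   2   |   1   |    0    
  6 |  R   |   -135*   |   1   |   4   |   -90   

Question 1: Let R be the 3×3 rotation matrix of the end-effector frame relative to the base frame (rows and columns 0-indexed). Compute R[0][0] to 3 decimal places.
End-effector x-axis (col 0 of R) = (0.7071,-0.7071,0.0000)
R[0][0] = 0.7071

0.707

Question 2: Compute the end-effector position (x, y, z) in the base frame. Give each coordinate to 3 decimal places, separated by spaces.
-4.464 1.879 4.000

after link 1: o_1 = (0.7071, 0.7071, 4.0000)
after link 2: o_2 = (-2.2929, 0.7071, 5.0000)
after link 3: o_3 = (-2.2929, -1.2929, 1.0000)
after link 4: o_4 = (-7.2929, 3.7071, 1.0000)
after link 5: o_5 = (-7.2929, 4.7071, 3.0000)
after link 6: o_6 = (-4.4645, 1.8787, 4.0000)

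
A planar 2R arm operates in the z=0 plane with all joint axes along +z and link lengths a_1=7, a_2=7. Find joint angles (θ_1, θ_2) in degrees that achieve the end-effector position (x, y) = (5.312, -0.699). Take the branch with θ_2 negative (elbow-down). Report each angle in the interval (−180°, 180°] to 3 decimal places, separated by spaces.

cos θ_2 = (28.7059−7²−7²)/(2·7·7) = -0.7071; θ_2 = -134.9980° (elbow-down)
β = atan2(-0.6990,5.3120) = -7.4964°; ψ = atan2(-4.9499,2.0504) = -67.4990°
θ_1 = β − ψ = 60.0026°

60.003 -134.998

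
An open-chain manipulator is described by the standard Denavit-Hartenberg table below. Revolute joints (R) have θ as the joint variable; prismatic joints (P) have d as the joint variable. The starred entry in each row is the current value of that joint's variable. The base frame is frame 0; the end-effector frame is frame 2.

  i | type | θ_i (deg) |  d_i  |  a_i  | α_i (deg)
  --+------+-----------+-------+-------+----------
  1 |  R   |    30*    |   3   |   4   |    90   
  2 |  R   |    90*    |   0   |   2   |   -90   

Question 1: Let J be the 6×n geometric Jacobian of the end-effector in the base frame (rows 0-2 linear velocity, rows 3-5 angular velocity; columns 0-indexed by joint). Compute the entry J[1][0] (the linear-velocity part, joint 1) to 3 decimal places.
axis z_0 = ẑ; lever o_n−o_0 = (3.4641,2.0000,5.0000)
cross product → J_v[:, 0] = (-2.0000,3.4641,0.0000)
J_ω[:, 0] = z_0
entry J[1][0] = 3.4641

3.464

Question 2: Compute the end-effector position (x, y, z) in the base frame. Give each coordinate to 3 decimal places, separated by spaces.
after link 1: o_1 = (3.4641, 2.0000, 3.0000)
after link 2: o_2 = (3.4641, 2.0000, 5.0000)

3.464 2.000 5.000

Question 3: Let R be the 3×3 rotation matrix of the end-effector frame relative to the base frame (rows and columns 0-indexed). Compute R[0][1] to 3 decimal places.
End-effector y-axis (col 1 of R) = (-0.5000,0.8660,-0.0000)
R[0][1] = -0.5000

-0.500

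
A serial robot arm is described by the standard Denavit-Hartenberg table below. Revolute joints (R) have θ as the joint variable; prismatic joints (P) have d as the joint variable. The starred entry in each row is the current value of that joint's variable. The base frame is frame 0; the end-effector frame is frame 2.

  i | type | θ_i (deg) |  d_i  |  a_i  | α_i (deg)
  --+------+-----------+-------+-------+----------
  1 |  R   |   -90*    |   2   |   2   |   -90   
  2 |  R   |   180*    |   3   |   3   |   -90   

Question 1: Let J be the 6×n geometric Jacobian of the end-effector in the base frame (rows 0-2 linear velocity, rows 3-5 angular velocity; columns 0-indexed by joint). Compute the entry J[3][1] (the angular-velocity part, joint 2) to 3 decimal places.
axis z_1 = (1.0000,0.0000,0.0000); lever o_n−o_1 = (3.0000,3.0000,-0.0000)
cross product → J_v[:, 1] = (-0.0000,0.0000,3.0000)
J_ω[:, 1] = z_1
entry J[3][1] = 1.0000

1.000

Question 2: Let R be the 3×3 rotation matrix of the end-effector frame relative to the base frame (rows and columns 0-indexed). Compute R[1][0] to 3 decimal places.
1.000

End-effector x-axis (col 0 of R) = (-0.0000,1.0000,-0.0000)
R[1][0] = 1.0000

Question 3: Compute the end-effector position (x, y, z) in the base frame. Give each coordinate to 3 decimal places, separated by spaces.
3.000 1.000 2.000

after link 1: o_1 = (0.0000, -2.0000, 2.0000)
after link 2: o_2 = (3.0000, 1.0000, 2.0000)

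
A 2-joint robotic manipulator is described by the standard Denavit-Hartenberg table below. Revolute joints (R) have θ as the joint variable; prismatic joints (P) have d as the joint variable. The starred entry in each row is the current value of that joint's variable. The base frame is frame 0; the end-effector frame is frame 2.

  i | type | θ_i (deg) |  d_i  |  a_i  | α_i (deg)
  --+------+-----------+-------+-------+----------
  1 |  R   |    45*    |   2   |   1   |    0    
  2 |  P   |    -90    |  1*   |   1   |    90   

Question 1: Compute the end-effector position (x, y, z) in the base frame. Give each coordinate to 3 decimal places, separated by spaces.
1.414 -0.000 3.000

after link 1: o_1 = (0.7071, 0.7071, 2.0000)
after link 2: o_2 = (1.4142, -0.0000, 3.0000)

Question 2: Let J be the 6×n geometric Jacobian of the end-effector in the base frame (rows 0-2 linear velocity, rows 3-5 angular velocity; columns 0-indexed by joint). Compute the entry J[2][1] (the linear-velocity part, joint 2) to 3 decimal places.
1.000

prismatic axis z_1 = (0.0000,0.0000,1.0000)
J_v[:, 1] = z_1; J_ω[:, 1] = (0,0,0)
entry J[2][1] = 1.0000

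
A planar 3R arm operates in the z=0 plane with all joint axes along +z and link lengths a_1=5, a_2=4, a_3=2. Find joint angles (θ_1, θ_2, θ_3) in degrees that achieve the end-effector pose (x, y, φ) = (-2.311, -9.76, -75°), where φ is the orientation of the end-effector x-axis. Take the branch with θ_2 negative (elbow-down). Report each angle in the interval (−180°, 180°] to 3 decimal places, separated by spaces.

wrist centre = target − a_3·(cos φ, sin φ) = (-2.8286, -7.8281)
cos θ_2 = (69.2811−5²−4²)/(2·5·4) = 0.7070; θ_2 = -45.0064° (elbow-down)
β = atan2(-7.8281,-2.8286) = -109.8669°; ψ = atan2(-2.8287,7.8281) = -19.8677°
θ_1 = β − ψ = -89.9992°
θ_3 = φ − θ_1 − θ_2 = 60.0056° (wrapped to (-180°,180°])

-89.999 -45.006 60.006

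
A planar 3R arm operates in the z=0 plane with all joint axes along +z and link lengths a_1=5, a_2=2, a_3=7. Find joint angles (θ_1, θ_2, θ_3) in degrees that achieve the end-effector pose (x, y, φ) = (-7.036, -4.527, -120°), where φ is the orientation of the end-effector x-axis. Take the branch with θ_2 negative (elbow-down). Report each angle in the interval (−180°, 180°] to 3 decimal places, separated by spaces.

178.057 -134.991 -163.066

wrist centre = target − a_3·(cos φ, sin φ) = (-3.5360, 1.5352)
cos θ_2 = (14.8601−5²−2²)/(2·5·2) = -0.7070; θ_2 = -134.9911° (elbow-down)
β = atan2(1.5352,-3.5360) = 156.5316°; ψ = atan2(-1.4144,3.5860) = -21.5258°
θ_1 = β − ψ = 178.0574°
θ_3 = φ − θ_1 − θ_2 = -163.0664° (wrapped to (-180°,180°])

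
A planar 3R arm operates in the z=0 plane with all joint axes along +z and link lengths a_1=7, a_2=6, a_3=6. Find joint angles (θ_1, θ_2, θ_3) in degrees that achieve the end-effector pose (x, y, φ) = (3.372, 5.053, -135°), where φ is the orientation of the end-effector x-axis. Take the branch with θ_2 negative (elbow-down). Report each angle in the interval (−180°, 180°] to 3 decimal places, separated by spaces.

wrist centre = target − a_3·(cos φ, sin φ) = (7.6146, 9.2956)
cos θ_2 = (144.3917−7²−6²)/(2·7·6) = 0.7070; θ_2 = -45.0051° (elbow-down)
β = atan2(9.2956,7.6146) = 50.6770°; ψ = atan2(-4.2430,11.2423) = -20.6773°
θ_1 = β − ψ = 71.3543°
θ_3 = φ − θ_1 − θ_2 = -161.3492° (wrapped to (-180°,180°])

71.354 -45.005 -161.349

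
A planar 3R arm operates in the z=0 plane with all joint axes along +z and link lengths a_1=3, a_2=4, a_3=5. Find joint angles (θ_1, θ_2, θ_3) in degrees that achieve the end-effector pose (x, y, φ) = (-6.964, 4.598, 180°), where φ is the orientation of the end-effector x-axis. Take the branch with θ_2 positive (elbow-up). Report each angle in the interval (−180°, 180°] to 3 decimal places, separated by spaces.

wrist centre = target − a_3·(cos φ, sin φ) = (-1.9640, 4.5980)
cos θ_2 = (24.9989−3²−4²)/(2·3·4) = -0.0000; θ_2 = 90.0026° (elbow-up)
β = atan2(4.5980,-1.9640) = 113.1294°; ψ = atan2(4.0000,2.9998) = 53.1318°
θ_1 = β − ψ = 59.9976°
θ_3 = φ − θ_1 − θ_2 = 29.9998° (wrapped to (-180°,180°])

59.998 90.003 30.000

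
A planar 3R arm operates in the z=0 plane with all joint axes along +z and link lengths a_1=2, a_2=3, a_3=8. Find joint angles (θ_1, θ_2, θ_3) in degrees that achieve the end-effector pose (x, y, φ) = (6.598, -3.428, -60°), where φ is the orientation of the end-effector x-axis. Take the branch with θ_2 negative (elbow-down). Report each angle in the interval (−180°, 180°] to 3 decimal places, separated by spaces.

wrist centre = target − a_3·(cos φ, sin φ) = (2.5980, 3.5002)
cos θ_2 = (19.0010−2²−3²)/(2·2·3) = 0.5001; θ_2 = -59.9943° (elbow-down)
β = atan2(3.5002,2.5980) = 53.4156°; ψ = atan2(-2.5979,3.5003) = -36.5832°
θ_1 = β − ψ = 89.9988°
θ_3 = φ − θ_1 − θ_2 = -90.0045° (wrapped to (-180°,180°])

89.999 -59.994 -90.004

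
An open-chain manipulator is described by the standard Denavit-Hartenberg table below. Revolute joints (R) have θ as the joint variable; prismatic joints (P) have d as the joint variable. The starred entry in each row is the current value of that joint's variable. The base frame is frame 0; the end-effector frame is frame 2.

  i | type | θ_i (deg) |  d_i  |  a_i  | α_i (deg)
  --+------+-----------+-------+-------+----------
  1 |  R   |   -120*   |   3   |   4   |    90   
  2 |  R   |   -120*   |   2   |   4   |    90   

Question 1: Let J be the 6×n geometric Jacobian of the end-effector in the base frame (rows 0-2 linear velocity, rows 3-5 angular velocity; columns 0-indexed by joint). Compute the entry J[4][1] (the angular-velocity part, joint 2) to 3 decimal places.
axis z_1 = (-0.8660,0.5000,0.0000); lever o_n−o_1 = (-0.7321,2.7321,-3.4641)
cross product → J_v[:, 1] = (-1.7321,-3.0000,-2.0000)
J_ω[:, 1] = z_1
entry J[4][1] = 0.5000

0.500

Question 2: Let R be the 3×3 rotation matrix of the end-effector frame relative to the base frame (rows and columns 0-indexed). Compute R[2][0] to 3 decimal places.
End-effector x-axis (col 0 of R) = (0.2500,0.4330,-0.8660)
R[2][0] = -0.8660

-0.866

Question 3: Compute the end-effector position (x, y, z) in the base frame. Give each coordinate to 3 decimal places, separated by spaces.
after link 1: o_1 = (-2.0000, -3.4641, 3.0000)
after link 2: o_2 = (-2.7321, -0.7321, -0.4641)

-2.732 -0.732 -0.464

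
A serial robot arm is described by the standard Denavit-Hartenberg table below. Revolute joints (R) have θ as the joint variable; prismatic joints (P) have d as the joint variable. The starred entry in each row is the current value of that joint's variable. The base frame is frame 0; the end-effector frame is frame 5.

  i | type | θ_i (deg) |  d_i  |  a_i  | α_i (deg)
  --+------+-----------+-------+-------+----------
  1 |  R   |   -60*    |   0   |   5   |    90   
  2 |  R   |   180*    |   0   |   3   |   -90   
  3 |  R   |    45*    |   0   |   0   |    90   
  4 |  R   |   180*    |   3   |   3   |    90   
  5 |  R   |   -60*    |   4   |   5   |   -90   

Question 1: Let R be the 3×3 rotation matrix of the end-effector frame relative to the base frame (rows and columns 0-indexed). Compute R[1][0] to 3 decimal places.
-0.707

End-effector x-axis (col 0 of R) = (0.7071,-0.7071,-0.0000)
R[1][0] = -0.7071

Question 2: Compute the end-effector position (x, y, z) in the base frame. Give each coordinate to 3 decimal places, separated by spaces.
0.861 -7.389 -4.000

after link 1: o_1 = (2.5000, -4.3301, 0.0000)
after link 2: o_2 = (1.0000, -1.7321, 0.0000)
after link 3: o_3 = (1.0000, -1.7321, 0.0000)
after link 4: o_4 = (-2.6742, -3.8534, 0.0000)
after link 5: o_5 = (0.8613, -7.3889, -4.0000)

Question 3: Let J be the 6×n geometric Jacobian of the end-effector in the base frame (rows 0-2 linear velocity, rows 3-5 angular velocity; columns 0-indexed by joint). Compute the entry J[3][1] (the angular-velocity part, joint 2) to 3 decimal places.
axis z_1 = (-0.8660,-0.5000,0.0000); lever o_n−o_1 = (-1.6387,-3.0588,-4.0000)
cross product → J_v[:, 1] = (2.0000,-3.4641,1.8296)
J_ω[:, 1] = z_1
entry J[3][1] = -0.8660

-0.866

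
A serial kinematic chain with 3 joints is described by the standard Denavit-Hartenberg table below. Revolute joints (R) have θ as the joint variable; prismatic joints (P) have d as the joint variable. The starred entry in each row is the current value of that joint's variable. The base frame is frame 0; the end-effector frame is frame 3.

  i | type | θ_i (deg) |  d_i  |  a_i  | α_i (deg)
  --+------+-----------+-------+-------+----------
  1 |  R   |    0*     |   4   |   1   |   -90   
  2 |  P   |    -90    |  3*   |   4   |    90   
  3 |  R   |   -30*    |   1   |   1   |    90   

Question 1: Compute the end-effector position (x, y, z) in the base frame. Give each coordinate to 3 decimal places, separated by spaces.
after link 1: o_1 = (1.0000, 0.0000, 4.0000)
after link 2: o_2 = (1.0000, 3.0000, 8.0000)
after link 3: o_3 = (0.0000, 2.5000, 8.8660)

0.000 2.500 8.866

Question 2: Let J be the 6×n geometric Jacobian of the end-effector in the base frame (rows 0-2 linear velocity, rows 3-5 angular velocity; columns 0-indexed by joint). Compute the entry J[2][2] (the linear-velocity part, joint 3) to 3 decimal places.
axis z_2 = (-1.0000,0.0000,0.0000); lever o_n−o_2 = (-1.0000,-0.5000,0.8660)
cross product → J_v[:, 2] = (0.0000,0.8660,0.5000)
J_ω[:, 2] = z_2
entry J[2][2] = 0.5000

0.500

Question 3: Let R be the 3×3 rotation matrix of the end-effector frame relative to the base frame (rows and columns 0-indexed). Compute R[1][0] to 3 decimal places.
-0.500

End-effector x-axis (col 0 of R) = (0.0000,-0.5000,0.8660)
R[1][0] = -0.5000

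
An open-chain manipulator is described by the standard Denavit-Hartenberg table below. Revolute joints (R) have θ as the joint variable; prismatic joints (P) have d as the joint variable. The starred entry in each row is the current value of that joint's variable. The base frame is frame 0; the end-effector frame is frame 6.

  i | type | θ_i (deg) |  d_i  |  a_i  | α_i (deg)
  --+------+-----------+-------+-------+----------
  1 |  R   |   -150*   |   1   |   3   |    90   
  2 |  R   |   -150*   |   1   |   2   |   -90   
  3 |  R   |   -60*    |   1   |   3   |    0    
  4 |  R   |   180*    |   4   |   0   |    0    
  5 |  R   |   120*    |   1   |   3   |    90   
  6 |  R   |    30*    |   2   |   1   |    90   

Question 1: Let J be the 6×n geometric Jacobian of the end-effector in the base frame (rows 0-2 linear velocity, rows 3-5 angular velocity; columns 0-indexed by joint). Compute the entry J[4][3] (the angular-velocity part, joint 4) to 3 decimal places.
axis z_3 = (-0.4330,-0.2500,-0.8660); lever o_n−o_3 = (-6.3044,-0.9285,-2.9306)
cross product → J_v[:, 3] = (-0.0715,4.1908,-1.1740)
J_ω[:, 3] = z_3
entry J[4][3] = -0.2500

-0.250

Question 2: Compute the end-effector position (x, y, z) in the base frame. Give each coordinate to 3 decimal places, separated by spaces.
-8.510 1.953 -4.547

after link 1: o_1 = (-2.5981, -1.5000, 1.0000)
after link 2: o_2 = (-1.5981, 0.2321, 0.0000)
after link 3: o_3 = (-2.2051, 2.8816, -1.6160)
after link 4: o_4 = (-3.9372, 1.8816, -5.0801)
after link 5: o_5 = (-6.7942, 3.2321, -5.1962)
after link 6: o_6 = (-8.5095, 1.9530, -4.5466)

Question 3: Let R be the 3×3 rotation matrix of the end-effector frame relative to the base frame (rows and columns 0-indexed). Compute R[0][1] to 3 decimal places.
-0.400

End-effector y-axis (col 1 of R) = (-0.3995,-0.8080,0.4330)
R[0][1] = -0.3995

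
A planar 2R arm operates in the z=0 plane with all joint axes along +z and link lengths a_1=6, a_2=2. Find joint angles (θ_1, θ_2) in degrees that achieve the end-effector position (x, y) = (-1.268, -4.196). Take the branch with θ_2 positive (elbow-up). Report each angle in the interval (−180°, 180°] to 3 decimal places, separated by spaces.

-119.999 150.005

cos θ_2 = (19.2142−6²−2²)/(2·6·2) = -0.8661; θ_2 = 150.0055° (elbow-up)
β = atan2(-4.1960,-1.2680) = -106.8144°; ψ = atan2(0.9998,4.2679) = 13.1850°
θ_1 = β − ψ = -119.9994°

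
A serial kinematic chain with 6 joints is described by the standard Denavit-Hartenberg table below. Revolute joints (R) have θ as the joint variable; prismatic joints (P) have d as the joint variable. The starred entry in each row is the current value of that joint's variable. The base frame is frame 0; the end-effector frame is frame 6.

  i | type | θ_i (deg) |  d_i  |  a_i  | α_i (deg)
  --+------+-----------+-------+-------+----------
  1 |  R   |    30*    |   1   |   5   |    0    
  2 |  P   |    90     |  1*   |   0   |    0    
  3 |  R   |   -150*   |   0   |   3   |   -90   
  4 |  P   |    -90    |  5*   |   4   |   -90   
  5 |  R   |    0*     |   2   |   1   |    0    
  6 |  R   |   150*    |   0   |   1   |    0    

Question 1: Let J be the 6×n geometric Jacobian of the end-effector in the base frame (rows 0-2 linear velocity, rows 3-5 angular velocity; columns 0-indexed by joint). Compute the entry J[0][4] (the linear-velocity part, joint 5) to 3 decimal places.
axis z_4 = (0.8660,-0.5000,-0.0000); lever o_n−o_4 = (1.4821,-1.4330,0.1340)
cross product → J_v[:, 4] = (-0.0670,-0.1160,-0.5000)
J_ω[:, 4] = z_4
entry J[0][4] = -0.0670

-0.067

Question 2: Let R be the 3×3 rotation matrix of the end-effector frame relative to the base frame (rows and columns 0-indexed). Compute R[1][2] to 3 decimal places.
-0.500

End-effector z-axis (col 2 of R) = (0.8660,-0.5000,-0.0000)
R[1][2] = -0.5000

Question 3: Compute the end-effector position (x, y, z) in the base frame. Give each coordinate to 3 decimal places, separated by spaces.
10.910 3.897 6.134

after link 1: o_1 = (4.3301, 2.5000, 1.0000)
after link 2: o_2 = (4.3301, 2.5000, 2.0000)
after link 3: o_3 = (6.9282, 1.0000, 2.0000)
after link 4: o_4 = (9.4282, 5.3301, 6.0000)
after link 5: o_5 = (11.1603, 4.3301, 7.0000)
after link 6: o_6 = (10.9103, 3.8971, 6.1340)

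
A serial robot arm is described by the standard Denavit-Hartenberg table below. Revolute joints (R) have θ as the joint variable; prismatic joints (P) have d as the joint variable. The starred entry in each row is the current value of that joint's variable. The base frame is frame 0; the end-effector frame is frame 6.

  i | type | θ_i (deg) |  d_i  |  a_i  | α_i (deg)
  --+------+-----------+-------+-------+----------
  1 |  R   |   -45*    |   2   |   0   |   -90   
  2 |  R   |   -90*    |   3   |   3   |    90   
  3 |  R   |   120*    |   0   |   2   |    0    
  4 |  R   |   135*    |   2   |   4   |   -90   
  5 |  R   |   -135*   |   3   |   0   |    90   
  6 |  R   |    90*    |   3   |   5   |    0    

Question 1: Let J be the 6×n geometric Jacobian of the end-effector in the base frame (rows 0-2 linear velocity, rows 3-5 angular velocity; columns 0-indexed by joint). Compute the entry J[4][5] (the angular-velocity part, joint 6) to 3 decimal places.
-0.017

axis z_5 = (0.9830,-0.0170,0.1830); lever o_n−o_5 = (2.0338,-0.9662,5.3787)
cross product → J_v[:, 5] = (0.0852,-4.9148,-0.9151)
J_ω[:, 5] = z_5
entry J[4][5] = -0.0170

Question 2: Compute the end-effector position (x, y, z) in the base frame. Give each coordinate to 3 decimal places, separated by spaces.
0.685 0.513 11.241

after link 1: o_1 = (0.0000, 0.0000, 2.0000)
after link 2: o_2 = (2.1213, 2.1213, 5.0000)
after link 3: o_3 = (3.3461, 3.3461, 4.0000)
after link 4: o_4 = (-0.8002, 2.0282, 2.9647)
after link 5: o_5 = (-1.3492, 1.4792, 5.8625)
after link 6: o_6 = (0.6846, 0.5130, 11.2412)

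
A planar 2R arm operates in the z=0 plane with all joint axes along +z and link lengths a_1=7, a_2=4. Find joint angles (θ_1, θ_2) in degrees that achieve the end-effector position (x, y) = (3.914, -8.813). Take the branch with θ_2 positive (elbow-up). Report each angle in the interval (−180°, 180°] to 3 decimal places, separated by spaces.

-87.109 60.014

cos θ_2 = (92.9884−7²−4²)/(2·7·4) = 0.4998; θ_2 = 60.0137° (elbow-up)
β = atan2(-8.8130,3.9140) = -66.0532°; ψ = atan2(3.4646,8.9992) = 21.0562°
θ_1 = β − ψ = -87.1094°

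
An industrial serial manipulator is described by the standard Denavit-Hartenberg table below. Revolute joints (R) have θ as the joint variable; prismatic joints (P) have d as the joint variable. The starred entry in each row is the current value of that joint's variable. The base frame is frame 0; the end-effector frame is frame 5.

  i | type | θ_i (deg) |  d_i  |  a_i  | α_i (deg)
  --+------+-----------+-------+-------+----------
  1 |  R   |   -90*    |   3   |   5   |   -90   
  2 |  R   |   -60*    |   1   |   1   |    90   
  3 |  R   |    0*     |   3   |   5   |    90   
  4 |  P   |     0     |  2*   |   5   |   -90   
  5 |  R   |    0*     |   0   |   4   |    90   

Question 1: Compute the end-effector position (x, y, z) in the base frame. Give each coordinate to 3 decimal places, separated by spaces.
-1.000 -9.902 17.490

after link 1: o_1 = (0.0000, -5.0000, 3.0000)
after link 2: o_2 = (1.0000, -5.5000, 3.8660)
after link 3: o_3 = (1.0000, -5.4019, 9.6962)
after link 4: o_4 = (-1.0000, -7.9019, 14.0263)
after link 5: o_5 = (-1.0000, -9.9019, 17.4904)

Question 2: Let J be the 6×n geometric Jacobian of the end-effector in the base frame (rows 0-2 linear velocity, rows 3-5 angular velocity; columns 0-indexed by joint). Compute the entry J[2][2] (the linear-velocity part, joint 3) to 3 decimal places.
1.732

axis z_2 = (-0.0000,0.8660,0.5000); lever o_n−o_2 = (-2.0000,-4.4019,13.6244)
cross product → J_v[:, 2] = (14.0000,-1.0000,1.7321)
J_ω[:, 2] = z_2
entry J[2][2] = 1.7321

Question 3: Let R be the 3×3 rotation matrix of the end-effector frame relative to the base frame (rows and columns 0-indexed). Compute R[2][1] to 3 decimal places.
0.500

End-effector y-axis (col 1 of R) = (0.0000,0.8660,0.5000)
R[2][1] = 0.5000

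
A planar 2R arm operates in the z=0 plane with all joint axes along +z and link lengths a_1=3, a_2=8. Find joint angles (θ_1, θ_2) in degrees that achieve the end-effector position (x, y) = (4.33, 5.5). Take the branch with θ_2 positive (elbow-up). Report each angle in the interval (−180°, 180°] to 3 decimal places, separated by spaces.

cos θ_2 = (48.9989−3²−8²)/(2·3·8) = -0.5000; θ_2 = 120.0015° (elbow-up)
β = atan2(5.5000,4.3300) = 51.7876°; ψ = atan2(6.9281,-1.0002) = 98.2148°
θ_1 = β − ψ = -46.4272°

-46.427 120.002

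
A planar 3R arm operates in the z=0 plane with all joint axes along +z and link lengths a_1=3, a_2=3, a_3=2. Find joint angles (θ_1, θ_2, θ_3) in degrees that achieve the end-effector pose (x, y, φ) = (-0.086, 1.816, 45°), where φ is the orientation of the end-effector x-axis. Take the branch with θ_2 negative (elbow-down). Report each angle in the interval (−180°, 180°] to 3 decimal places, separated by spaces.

-119.995 -149.997 -45.009

wrist centre = target − a_3·(cos φ, sin φ) = (-1.5002, 0.4018)
cos θ_2 = (2.4121−3²−3²)/(2·3·3) = -0.8660; θ_2 = -149.9966° (elbow-down)
β = atan2(0.4018,-1.5002) = 165.0069°; ψ = atan2(-1.5002,0.4020) = -74.9983°
θ_1 = β − ψ = 240.0052°
θ_3 = φ − θ_1 − θ_2 = -45.0086° (wrapped to (-180°,180°])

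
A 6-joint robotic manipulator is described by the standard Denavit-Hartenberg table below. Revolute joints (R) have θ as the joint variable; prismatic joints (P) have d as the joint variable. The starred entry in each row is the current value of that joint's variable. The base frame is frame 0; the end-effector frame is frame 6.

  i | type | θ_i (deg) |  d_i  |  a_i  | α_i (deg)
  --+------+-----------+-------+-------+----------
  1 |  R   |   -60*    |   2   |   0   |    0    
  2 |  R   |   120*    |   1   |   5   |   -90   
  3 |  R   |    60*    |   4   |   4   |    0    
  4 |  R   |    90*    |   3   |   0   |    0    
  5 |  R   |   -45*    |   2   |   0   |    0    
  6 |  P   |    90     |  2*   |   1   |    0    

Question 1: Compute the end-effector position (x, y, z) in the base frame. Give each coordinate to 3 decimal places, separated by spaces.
-6.509 10.726 -0.205

after link 1: o_1 = (0.0000, 0.0000, 2.0000)
after link 2: o_2 = (2.5000, 4.3301, 3.0000)
after link 3: o_3 = (0.0359, 8.0622, -0.4641)
after link 4: o_4 = (-2.5622, 9.5622, -0.4641)
after link 5: o_5 = (-4.2942, 10.5622, -0.4641)
after link 6: o_6 = (-6.5092, 10.7257, -0.2053)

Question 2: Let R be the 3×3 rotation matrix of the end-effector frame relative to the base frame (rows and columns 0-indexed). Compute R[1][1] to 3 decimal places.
End-effector y-axis (col 1 of R) = (0.1294,0.2241,0.9659)
R[1][1] = 0.2241

0.224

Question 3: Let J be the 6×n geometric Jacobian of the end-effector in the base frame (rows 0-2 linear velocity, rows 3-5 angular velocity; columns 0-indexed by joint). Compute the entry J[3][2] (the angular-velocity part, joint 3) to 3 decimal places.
axis z_2 = (-0.8660,0.5000,0.0000); lever o_n−o_2 = (-9.0092,6.3955,-3.2053)
cross product → J_v[:, 2] = (-1.6026,-2.7759,-1.0341)
J_ω[:, 2] = z_2
entry J[3][2] = -0.8660

-0.866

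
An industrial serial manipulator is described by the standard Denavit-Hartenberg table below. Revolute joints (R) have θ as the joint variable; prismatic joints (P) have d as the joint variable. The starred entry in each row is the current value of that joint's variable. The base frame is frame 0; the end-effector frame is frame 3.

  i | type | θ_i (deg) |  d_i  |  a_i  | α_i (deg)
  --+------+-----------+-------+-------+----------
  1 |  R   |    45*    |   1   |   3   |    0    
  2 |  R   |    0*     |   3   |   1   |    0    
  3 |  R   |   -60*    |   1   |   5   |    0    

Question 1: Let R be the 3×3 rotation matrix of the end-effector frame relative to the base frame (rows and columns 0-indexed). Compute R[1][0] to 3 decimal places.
End-effector x-axis (col 0 of R) = (0.9659,-0.2588,0.0000)
R[1][0] = -0.2588

-0.259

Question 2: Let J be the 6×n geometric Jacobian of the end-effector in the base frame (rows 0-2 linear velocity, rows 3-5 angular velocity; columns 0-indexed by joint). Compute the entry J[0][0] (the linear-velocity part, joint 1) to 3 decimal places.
-1.534

axis z_0 = ẑ; lever o_n−o_0 = (7.6581,1.5343,5.0000)
cross product → J_v[:, 0] = (-1.5343,7.6581,0.0000)
J_ω[:, 0] = z_0
entry J[0][0] = -1.5343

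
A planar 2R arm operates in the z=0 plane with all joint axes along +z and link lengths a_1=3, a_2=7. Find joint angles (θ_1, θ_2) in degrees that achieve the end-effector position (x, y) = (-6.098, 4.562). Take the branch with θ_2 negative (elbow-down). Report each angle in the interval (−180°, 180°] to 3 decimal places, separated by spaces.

cos θ_2 = (57.9974−3²−7²)/(2·3·7) = -0.0001; θ_2 = -90.0035° (elbow-down)
β = atan2(4.5620,-6.0980) = 143.1993°; ψ = atan2(-7.0000,2.9996) = -66.8044°
θ_1 = β − ψ = 210.0037°

-149.996 -90.003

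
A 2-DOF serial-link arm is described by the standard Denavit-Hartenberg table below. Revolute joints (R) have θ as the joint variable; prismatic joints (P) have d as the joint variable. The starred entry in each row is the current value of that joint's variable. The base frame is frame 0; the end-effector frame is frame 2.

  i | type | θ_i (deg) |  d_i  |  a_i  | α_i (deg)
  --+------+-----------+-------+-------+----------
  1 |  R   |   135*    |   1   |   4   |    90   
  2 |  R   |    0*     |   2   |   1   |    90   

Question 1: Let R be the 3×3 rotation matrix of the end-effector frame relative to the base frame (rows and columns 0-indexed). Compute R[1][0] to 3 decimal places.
End-effector x-axis (col 0 of R) = (-0.7071,0.7071,0.0000)
R[1][0] = 0.7071

0.707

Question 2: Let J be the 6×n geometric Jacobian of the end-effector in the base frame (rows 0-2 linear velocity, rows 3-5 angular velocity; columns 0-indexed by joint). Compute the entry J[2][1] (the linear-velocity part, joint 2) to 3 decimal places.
1.000

axis z_1 = (0.7071,0.7071,0.0000); lever o_n−o_1 = (0.7071,2.1213,0.0000)
cross product → J_v[:, 1] = (0.0000,-0.0000,1.0000)
J_ω[:, 1] = z_1
entry J[2][1] = 1.0000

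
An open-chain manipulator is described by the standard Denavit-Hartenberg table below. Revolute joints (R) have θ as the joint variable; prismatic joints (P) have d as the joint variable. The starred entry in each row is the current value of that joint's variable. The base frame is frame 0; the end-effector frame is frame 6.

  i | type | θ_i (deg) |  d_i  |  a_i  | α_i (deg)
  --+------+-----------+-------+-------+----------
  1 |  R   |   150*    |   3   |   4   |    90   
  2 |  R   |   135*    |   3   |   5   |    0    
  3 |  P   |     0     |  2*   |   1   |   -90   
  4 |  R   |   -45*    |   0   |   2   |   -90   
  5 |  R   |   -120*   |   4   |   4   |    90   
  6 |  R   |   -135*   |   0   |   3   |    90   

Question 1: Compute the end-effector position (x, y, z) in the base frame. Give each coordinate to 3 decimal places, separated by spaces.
after link 1: o_1 = (-3.4641, 2.0000, 3.0000)
after link 2: o_2 = (1.0978, 2.8303, 6.5355)
after link 3: o_3 = (2.7101, 4.2088, 7.2426)
after link 4: o_4 = (4.2833, 4.9336, 8.2426)
after link 5: o_5 = (5.1493, -0.4654, 6.7932)
after link 6: o_6 = (4.6900, 2.3978, 7.5619)

4.690 2.398 7.562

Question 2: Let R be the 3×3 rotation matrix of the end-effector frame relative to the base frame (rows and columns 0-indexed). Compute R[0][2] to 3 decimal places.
-0.041

End-effector z-axis (col 2 of R) = (-0.0407,-0.2652,0.9633)
R[0][2] = -0.0407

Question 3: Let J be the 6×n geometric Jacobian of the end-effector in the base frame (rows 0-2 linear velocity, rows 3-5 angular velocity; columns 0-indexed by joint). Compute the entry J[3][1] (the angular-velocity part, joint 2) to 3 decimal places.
axis z_1 = (0.5000,0.8660,0.0000); lever o_n−o_1 = (8.1541,0.3978,4.5619)
cross product → J_v[:, 1] = (3.9507,-2.2809,-6.8628)
J_ω[:, 1] = z_1
entry J[3][1] = 0.5000

0.500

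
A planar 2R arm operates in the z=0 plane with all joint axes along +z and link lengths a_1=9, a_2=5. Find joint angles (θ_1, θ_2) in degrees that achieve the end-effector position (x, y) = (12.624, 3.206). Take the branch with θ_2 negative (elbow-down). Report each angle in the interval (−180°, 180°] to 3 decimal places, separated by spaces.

29.999 -44.996

cos θ_2 = (169.6438−9²−5²)/(2·9·5) = 0.7072; θ_2 = -44.9962° (elbow-down)
β = atan2(3.2060,12.6240) = 14.2496°; ψ = atan2(-3.5353,12.5358) = -15.7494°
θ_1 = β − ψ = 29.9990°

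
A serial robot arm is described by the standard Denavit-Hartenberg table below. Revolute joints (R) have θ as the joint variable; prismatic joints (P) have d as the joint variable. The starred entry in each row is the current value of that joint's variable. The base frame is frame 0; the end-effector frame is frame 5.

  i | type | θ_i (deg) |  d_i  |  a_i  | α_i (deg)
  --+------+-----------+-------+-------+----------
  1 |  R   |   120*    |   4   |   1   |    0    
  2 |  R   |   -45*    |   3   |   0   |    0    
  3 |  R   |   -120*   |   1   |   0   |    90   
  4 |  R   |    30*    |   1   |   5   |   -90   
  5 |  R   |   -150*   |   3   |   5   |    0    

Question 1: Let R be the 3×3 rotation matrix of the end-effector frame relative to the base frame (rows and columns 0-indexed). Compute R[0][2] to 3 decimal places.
End-effector z-axis (col 2 of R) = (-0.3536,0.3536,0.8660)
R[0][2] = -0.3536

-0.354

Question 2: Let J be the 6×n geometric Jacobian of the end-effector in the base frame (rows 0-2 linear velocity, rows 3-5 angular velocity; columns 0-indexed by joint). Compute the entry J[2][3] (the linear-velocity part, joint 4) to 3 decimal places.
-0.920

axis z_3 = (-0.7071,-0.7071,0.0000); lever o_n−o_3 = (-3.1253,-1.8244,2.9330)
cross product → J_v[:, 3] = (-2.0740,2.0740,-0.9199)
J_ω[:, 3] = z_3
entry J[2][3] = -0.9199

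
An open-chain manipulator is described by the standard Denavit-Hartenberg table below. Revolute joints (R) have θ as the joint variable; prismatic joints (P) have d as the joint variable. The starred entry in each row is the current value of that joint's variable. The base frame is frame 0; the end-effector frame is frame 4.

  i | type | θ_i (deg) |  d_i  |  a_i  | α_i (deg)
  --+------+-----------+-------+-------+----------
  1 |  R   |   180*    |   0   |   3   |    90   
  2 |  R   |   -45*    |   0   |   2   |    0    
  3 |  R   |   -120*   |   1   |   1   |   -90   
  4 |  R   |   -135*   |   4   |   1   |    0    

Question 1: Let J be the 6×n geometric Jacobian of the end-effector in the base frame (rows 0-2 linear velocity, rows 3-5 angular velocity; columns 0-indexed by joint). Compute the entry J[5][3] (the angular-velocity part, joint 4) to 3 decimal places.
-0.966

axis z_3 = (-0.2588,0.0000,-0.9659); lever o_n−o_3 = (-1.7183,0.7071,-3.6807)
cross product → J_v[:, 3] = (0.6830,0.7071,-0.1830)
J_ω[:, 3] = z_3
entry J[5][3] = -0.9659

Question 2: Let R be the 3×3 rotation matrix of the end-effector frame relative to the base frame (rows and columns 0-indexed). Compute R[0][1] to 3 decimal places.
End-effector y-axis (col 1 of R) = (0.6830,0.7071,-0.1830)
R[0][1] = 0.6830

0.683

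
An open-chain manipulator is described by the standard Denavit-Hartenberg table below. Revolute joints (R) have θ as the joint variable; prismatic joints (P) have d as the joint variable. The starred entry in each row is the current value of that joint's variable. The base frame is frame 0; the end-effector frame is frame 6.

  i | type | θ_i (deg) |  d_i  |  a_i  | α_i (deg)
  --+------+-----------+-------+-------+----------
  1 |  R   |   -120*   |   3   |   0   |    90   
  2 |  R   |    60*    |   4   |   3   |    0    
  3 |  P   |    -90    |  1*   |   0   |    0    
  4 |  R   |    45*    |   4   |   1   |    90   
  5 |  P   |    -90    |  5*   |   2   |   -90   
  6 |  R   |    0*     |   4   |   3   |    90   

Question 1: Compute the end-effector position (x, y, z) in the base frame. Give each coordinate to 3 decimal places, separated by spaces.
-7.276 -4.602 2.063

after link 1: o_1 = (0.0000, 0.0000, 3.0000)
after link 2: o_2 = (-4.2141, 0.7010, 5.5981)
after link 3: o_3 = (-5.0801, 1.2010, 5.5981)
after link 4: o_4 = (-9.0272, 2.3644, 5.8569)
after link 5: o_5 = (-7.9422, 0.2437, 1.0273)
after link 6: o_6 = (-7.2760, -4.6023, 2.0625)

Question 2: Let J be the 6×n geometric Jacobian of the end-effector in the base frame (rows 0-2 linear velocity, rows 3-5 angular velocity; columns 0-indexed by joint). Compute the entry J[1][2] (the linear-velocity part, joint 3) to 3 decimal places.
prismatic axis z_2 = (-0.8660,0.5000,0.0000)
J_v[:, 2] = z_2; J_ω[:, 2] = (0,0,0)
entry J[1][2] = 0.5000

0.500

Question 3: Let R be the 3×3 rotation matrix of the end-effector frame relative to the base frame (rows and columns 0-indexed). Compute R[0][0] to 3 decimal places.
End-effector x-axis (col 0 of R) = (0.8660,-0.5000,-0.0000)
R[0][0] = 0.8660

0.866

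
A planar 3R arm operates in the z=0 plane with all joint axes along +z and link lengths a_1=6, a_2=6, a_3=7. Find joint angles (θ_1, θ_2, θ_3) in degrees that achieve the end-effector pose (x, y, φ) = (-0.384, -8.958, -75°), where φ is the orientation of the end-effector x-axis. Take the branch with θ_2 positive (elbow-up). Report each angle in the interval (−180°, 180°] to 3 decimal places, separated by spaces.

150.010 150.000 -15.010

wrist centre = target − a_3·(cos φ, sin φ) = (-2.1957, -2.1965)
cos θ_2 = (9.6459−6²−6²)/(2·6·6) = -0.8660; θ_2 = 150.0004° (elbow-up)
β = atan2(-2.1965,-2.1957) = -134.9897°; ψ = atan2(3.0000,0.8038) = 75.0002°
θ_1 = β − ψ = -209.9899°
θ_3 = φ − θ_1 − θ_2 = -15.0104° (wrapped to (-180°,180°])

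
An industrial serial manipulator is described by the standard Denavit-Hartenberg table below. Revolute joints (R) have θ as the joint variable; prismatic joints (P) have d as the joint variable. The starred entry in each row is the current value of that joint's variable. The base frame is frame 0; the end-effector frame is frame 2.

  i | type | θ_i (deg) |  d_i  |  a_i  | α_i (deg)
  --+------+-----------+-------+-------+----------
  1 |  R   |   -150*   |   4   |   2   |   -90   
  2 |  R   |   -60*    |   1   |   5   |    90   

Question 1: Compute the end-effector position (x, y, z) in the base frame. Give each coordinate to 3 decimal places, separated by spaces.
after link 1: o_1 = (-1.7321, -1.0000, 4.0000)
after link 2: o_2 = (-3.3971, -3.1160, 8.3301)

-3.397 -3.116 8.330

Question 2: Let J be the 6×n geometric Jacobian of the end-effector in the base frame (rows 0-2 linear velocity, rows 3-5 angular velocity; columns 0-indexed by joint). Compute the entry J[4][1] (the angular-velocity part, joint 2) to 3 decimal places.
-0.866

axis z_1 = (0.5000,-0.8660,0.0000); lever o_n−o_1 = (-1.6651,-2.1160,4.3301)
cross product → J_v[:, 1] = (-3.7500,-2.1651,-2.5000)
J_ω[:, 1] = z_1
entry J[4][1] = -0.8660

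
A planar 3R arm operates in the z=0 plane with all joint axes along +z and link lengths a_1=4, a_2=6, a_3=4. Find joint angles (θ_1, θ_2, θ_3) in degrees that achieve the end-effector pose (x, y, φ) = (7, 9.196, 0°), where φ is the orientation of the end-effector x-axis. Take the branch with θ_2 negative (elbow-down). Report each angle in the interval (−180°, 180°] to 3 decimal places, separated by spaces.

wrist centre = target − a_3·(cos φ, sin φ) = (3.0000, 9.1960)
cos θ_2 = (93.5664−4²−6²)/(2·4·6) = 0.8660; θ_2 = -30.0067° (elbow-down)
β = atan2(9.1960,3.0000) = 71.9322°; ψ = atan2(-3.0006,9.1958) = -18.0716°
θ_1 = β − ψ = 90.0038°
θ_3 = φ − θ_1 − θ_2 = -59.9971° (wrapped to (-180°,180°])

90.004 -30.007 -59.997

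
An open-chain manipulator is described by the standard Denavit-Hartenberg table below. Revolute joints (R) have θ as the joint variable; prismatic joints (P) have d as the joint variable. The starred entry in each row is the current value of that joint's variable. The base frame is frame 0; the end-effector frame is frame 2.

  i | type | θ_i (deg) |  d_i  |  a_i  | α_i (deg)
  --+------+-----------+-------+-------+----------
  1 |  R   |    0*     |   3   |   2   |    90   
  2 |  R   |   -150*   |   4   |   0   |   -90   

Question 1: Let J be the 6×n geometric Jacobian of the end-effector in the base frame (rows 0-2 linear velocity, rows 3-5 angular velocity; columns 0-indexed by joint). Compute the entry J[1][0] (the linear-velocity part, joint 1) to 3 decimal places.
axis z_0 = ẑ; lever o_n−o_0 = (2.0000,-4.0000,3.0000)
cross product → J_v[:, 0] = (4.0000,2.0000,-0.0000)
J_ω[:, 0] = z_0
entry J[1][0] = 2.0000

2.000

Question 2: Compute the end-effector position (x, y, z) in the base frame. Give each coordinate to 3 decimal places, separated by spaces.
2.000 -4.000 3.000

after link 1: o_1 = (2.0000, 0.0000, 3.0000)
after link 2: o_2 = (2.0000, -4.0000, 3.0000)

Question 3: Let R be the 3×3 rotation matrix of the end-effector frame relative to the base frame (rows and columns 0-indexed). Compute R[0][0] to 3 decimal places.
-0.866

End-effector x-axis (col 0 of R) = (-0.8660,-0.0000,-0.5000)
R[0][0] = -0.8660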